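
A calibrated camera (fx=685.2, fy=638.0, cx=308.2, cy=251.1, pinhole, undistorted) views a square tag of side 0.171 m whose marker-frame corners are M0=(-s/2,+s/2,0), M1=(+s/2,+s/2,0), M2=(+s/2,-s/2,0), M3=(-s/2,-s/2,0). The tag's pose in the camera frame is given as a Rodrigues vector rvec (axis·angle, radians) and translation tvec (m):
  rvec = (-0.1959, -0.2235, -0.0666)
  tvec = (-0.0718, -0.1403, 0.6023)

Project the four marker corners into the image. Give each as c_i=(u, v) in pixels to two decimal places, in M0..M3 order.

Intrinsics K: fx=685.2, fy=638.0, cx=308.2, cy=251.1
Marker side s = 0.171 m; corners in marker frame (Z=0):
  M0 = (-0.0855, +0.0855, 0)
  M1 = (+0.0855, +0.0855, 0)
  M2 = (+0.0855, -0.0855, 0)
  M3 = (-0.0855, -0.0855, 0)
rvec = (-0.1959, -0.2235, -0.0666), |rvec| = θ = 0.30457 rad = 17.451°
Rodrigues: sinθ=0.29989, 1−cosθ=0.04602; R = I + sinθ·[k]× + (1−cosθ)·[k]×²:
    [+0.97302 +0.08730 -0.21359]
    [-0.04385 +0.97876 +0.20027]
    [+0.22653 -0.18550 +0.95618]
t = (-0.0718, -0.1403, 0.6023) m
M0: Pc = R·M0+t = (-0.14753, -0.05287, +0.56707); u = 685.2·(-0.14753)/0.56707 + 308.2 = 129.9388, v = 638.0·(-0.05287)/0.56707 + 251.1 = 191.6207
M1: Pc = R·M1+t = (+0.01886, -0.06037, +0.60581); u = 685.2·(+0.01886)/0.60581 + 308.2 = 329.5280, v = 638.0·(-0.06037)/0.60581 + 251.1 = 187.5268
M2: Pc = R·M2+t = (+0.00393, -0.22773, +0.63753); u = 685.2·(+0.00393)/0.63753 + 308.2 = 312.4226, v = 638.0·(-0.22773)/0.63753 + 251.1 = 23.1985
M3: Pc = R·M3+t = (-0.16246, -0.22023, +0.59879); u = 685.2·(-0.16246)/0.59879 + 308.2 = 122.2999, v = 638.0·(-0.22023)/0.59879 + 251.1 = 16.4447

c0=(129.94, 191.62) c1=(329.53, 187.53) c2=(312.42, 23.20) c3=(122.30, 16.44)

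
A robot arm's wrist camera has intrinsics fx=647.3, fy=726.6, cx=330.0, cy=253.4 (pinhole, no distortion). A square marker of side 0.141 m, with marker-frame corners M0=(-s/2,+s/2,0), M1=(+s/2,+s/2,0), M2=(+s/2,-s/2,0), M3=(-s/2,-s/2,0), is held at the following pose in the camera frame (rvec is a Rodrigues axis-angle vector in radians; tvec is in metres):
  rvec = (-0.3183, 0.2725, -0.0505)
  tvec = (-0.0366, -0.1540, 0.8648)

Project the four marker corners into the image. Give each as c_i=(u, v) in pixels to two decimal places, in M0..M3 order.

c0=(251.79, 185.32) c1=(354.87, 170.93) c2=(352.94, 63.29) c3=(255.00, 81.27)

Intrinsics K: fx=647.3, fy=726.6, cx=330.0, cy=253.4
Marker side s = 0.141 m; corners in marker frame (Z=0):
  M0 = (-0.0705, +0.0705, 0)
  M1 = (+0.0705, +0.0705, 0)
  M2 = (+0.0705, -0.0705, 0)
  M3 = (-0.0705, -0.0705, 0)
rvec = (-0.3183, 0.2725, -0.0505), |rvec| = θ = 0.42204 rad = 24.181°
Rodrigues: sinθ=0.40963, 1−cosθ=0.08775; R = I + sinθ·[k]× + (1−cosθ)·[k]×²:
    [+0.96216 +0.00629 +0.27240]
    [-0.09174 +0.94883 +0.30216]
    [-0.25656 -0.31571 +0.91351]
t = (-0.0366, -0.1540, 0.8648) m
M0: Pc = R·M0+t = (-0.10399, -0.08064, +0.86063); u = 647.3·(-0.10399)/0.86063 + 330.0 = 251.7871, v = 726.6·(-0.08064)/0.86063 + 253.4 = 185.3190
M1: Pc = R·M1+t = (+0.03168, -0.09358, +0.82445); u = 647.3·(+0.03168)/0.82445 + 330.0 = 354.8694, v = 726.6·(-0.09358)/0.82445 + 253.4 = 170.9313
M2: Pc = R·M2+t = (+0.03079, -0.22736, +0.86897); u = 647.3·(+0.03079)/0.86897 + 330.0 = 352.9352, v = 726.6·(-0.22736)/0.86897 + 253.4 = 63.2896
M3: Pc = R·M3+t = (-0.10488, -0.21442, +0.90515); u = 647.3·(-0.10488)/0.90515 + 330.0 = 254.9999, v = 726.6·(-0.21442)/0.90515 + 253.4 = 81.2717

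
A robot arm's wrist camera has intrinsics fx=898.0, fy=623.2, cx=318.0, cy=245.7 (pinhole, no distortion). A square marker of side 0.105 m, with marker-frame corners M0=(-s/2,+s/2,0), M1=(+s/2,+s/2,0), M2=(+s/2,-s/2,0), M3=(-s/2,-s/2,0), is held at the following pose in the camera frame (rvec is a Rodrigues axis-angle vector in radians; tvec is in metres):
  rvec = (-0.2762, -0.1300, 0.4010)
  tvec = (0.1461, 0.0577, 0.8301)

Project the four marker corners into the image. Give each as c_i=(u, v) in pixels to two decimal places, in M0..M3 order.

Intrinsics K: fx=898.0, fy=623.2, cx=318.0, cy=245.7
Marker side s = 0.105 m; corners in marker frame (Z=0):
  M0 = (-0.0525, +0.0525, 0)
  M1 = (+0.0525, +0.0525, 0)
  M2 = (+0.0525, -0.0525, 0)
  M3 = (-0.0525, -0.0525, 0)
rvec = (-0.2762, -0.1300, 0.4010), |rvec| = θ = 0.50397 rad = 28.875°
Rodrigues: sinθ=0.48291, 1−cosθ=0.12433; R = I + sinθ·[k]× + (1−cosθ)·[k]×²:
    [+0.91301 -0.36666 -0.17878]
    [+0.40182 +0.88394 +0.23914]
    [+0.07035 -0.29017 +0.95438]
t = (0.1461, 0.0577, 0.8301) m
M0: Pc = R·M0+t = (+0.07892, +0.08301, +0.81117); u = 898.0·(+0.07892)/0.81117 + 318.0 = 405.3642, v = 623.2·(+0.08301)/0.81117 + 245.7 = 309.4755
M1: Pc = R·M1+t = (+0.17478, +0.12520, +0.81856); u = 898.0·(+0.17478)/0.81856 + 318.0 = 509.7461, v = 623.2·(+0.12520)/0.81856 + 245.7 = 341.0213
M2: Pc = R·M2+t = (+0.21328, +0.03239, +0.84903); u = 898.0·(+0.21328)/0.84903 + 318.0 = 543.5854, v = 623.2·(+0.03239)/0.84903 + 245.7 = 269.4735
M3: Pc = R·M3+t = (+0.11742, -0.00980, +0.84164); u = 898.0·(+0.11742)/0.84164 + 318.0 = 443.2792, v = 623.2·(-0.00980)/0.84164 + 245.7 = 238.4417

c0=(405.36, 309.48) c1=(509.75, 341.02) c2=(543.59, 269.47) c3=(443.28, 238.44)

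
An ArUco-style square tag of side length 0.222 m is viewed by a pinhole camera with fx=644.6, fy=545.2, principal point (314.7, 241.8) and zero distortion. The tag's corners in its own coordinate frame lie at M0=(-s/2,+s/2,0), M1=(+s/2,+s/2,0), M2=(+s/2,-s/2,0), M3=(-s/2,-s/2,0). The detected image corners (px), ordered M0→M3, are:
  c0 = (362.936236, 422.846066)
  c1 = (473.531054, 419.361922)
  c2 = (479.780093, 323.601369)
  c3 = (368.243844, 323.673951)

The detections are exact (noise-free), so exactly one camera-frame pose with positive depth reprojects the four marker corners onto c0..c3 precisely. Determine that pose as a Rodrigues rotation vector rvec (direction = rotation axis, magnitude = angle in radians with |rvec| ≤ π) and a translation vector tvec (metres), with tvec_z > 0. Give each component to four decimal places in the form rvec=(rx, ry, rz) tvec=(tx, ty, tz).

Intrinsics K: fx=644.6, fy=545.2, cx=314.7, cy=241.8
Marker side s = 0.222 m; corners in marker frame (Z=0):
  M0 = (-0.1110, +0.1110, 0)
  M1 = (+0.1110, +0.1110, 0)
  M2 = (+0.1110, -0.1110, 0)
  M3 = (-0.1110, -0.1110, 0)
Detected image corners:
  c0 = (362.936236, 422.846066) px
  c1 = (473.531054, 419.361922) px
  c2 = (479.780093, 323.601369) px
  c3 = (368.243844, 323.673951) px
Planar DLT: solve 8×8 A·h = b for H (H[2,2]=1):
  H  [+567.03893 -6.51358 +422.08503]
  H  [+50.97645 +456.19106 +372.60633]
  H  [+0.15852 +0.04643 +1.00000]
B = K⁻¹H; ‖b₁‖=0.818125, ‖b₂‖=0.818125; λ = 2/(‖b₁‖+‖b₂‖) = 1.222306, sign → tz>0 ⇒ λ=+1.222306
r₁ = λ·B[:,0] = (+0.98064,+0.02835,+0.19375); r₂ = λ·B[:,1] = (-0.04006,+0.99758,+0.05675)
r₃ = r₁×r₂ = (-0.19168,-0.06341,+0.97941); SVD([r₁ r₂ r₃]) → R = UVᵀ:
  R  [+0.98064 -0.04006 -0.19168]
  R  [+0.02835 +0.99758 -0.06341]
  R  [+0.19375 +0.05675 +0.97941]
t = (+0.20363, +0.29326, +1.22231) m
tr R = 2.957632; θ = arccos((tr R − 1)/2) = 0.206201 rad = 11.814°
axis k = ((R−Rᵀ)₃₂, (R−Rᵀ)₁₃, (R−Rᵀ)₂₁) / (2 sinθ) = (+0.293449, -0.941263, +0.167068)
rvec = θ·k = (+0.060509, -0.194089, +0.034449)

rvec=(0.0605, -0.1941, 0.0344) tvec=(0.2036, 0.2933, 1.2223)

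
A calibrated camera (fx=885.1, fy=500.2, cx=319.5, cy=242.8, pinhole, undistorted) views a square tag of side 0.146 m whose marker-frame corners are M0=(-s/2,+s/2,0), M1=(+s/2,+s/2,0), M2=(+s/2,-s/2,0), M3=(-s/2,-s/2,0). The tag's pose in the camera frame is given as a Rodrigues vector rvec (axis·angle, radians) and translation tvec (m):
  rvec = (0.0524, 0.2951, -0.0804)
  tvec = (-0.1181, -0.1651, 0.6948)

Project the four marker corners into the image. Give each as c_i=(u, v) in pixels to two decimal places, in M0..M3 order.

Intrinsics K: fx=885.1, fy=500.2, cx=319.5, cy=242.8
Marker side s = 0.146 m; corners in marker frame (Z=0):
  M0 = (-0.0730, +0.0730, 0)
  M1 = (+0.0730, +0.0730, 0)
  M2 = (+0.0730, -0.0730, 0)
  M3 = (-0.0730, -0.0730, 0)
rvec = (0.0524, 0.2951, -0.0804), |rvec| = θ = 0.31031 rad = 17.780°
Rodrigues: sinθ=0.30536, 1−cosθ=0.04776; R = I + sinθ·[k]× + (1−cosθ)·[k]×²:
    [+0.95360 +0.08679 +0.28830]
    [-0.07145 +0.99543 -0.06333]
    [-0.29248 +0.03979 +0.95544]
t = (-0.1181, -0.1651, 0.6948) m
M0: Pc = R·M0+t = (-0.18138, -0.08722, +0.71906); u = 885.1·(-0.18138)/0.71906 + 319.5 = 96.2389, v = 500.2·(-0.08722)/0.71906 + 242.8 = 182.1282
M1: Pc = R·M1+t = (-0.04215, -0.09765, +0.67635); u = 885.1·(-0.04215)/0.67635 + 319.5 = 264.3387, v = 500.2·(-0.09765)/0.67635 + 242.8 = 170.5833
M2: Pc = R·M2+t = (-0.05482, -0.24298, +0.67054); u = 885.1·(-0.05482)/0.67054 + 319.5 = 247.1357, v = 500.2·(-0.24298)/0.67054 + 242.8 = 61.5448
M3: Pc = R·M3+t = (-0.19405, -0.23255, +0.71325); u = 885.1·(-0.19405)/0.71325 + 319.5 = 78.6966, v = 500.2·(-0.23255)/0.71325 + 242.8 = 79.7118

c0=(96.24, 182.13) c1=(264.34, 170.58) c2=(247.14, 61.54) c3=(78.70, 79.71)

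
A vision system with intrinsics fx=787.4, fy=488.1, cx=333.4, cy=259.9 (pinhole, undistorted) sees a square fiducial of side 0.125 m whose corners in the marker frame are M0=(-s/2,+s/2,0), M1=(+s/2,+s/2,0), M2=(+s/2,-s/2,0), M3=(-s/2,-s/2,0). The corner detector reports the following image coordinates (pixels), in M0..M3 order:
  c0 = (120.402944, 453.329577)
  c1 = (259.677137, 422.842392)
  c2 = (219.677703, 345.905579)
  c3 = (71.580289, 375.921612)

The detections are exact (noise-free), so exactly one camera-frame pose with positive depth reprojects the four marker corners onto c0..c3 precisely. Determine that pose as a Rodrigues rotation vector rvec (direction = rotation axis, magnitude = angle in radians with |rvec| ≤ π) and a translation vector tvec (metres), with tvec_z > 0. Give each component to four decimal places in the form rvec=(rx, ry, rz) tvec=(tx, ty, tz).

rvec=(0.2671, -0.1858, -0.2745) tvec=(-0.1394, 0.1925, 0.6692)

Intrinsics K: fx=787.4, fy=488.1, cx=333.4, cy=259.9
Marker side s = 0.125 m; corners in marker frame (Z=0):
  M0 = (-0.0625, +0.0625, 0)
  M1 = (+0.0625, +0.0625, 0)
  M2 = (+0.0625, -0.0625, 0)
  M3 = (-0.0625, -0.0625, 0)
Detected image corners:
  c0 = (120.402944, 453.329577) px
  c1 = (259.677137, 422.842392) px
  c2 = (219.677703, 345.905579) px
  c3 = (71.580289, 375.921612) px
Planar DLT: solve 8×8 A·h = b for H (H[2,2]=1):
  H  [+1184.68829 +426.09234 +169.39077]
  H  [-156.04132 +787.02042 +400.32045]
  H  [+0.21532 +0.42470 +1.00000]
B = K⁻¹H; ‖b₁‖=1.494215, ‖b₂‖=1.494215; λ = 2/(‖b₁‖+‖b₂‖) = 0.669248, sign → tz>0 ⇒ λ=+0.669248
r₁ = λ·B[:,0] = (+0.94591,-0.29068,+0.14410); r₂ = λ·B[:,1] = (+0.24181,+0.92776,+0.28423)
r₃ = r₁×r₂ = (-0.21632,-0.23401,+0.94787); SVD([r₁ r₂ r₃]) → R = UVᵀ:
  R  [+0.94591 +0.24181 -0.21632]
  R  [-0.29068 +0.92776 -0.23401]
  R  [+0.14410 +0.28423 +0.94787]
t = (-0.13940, +0.19253, +0.66925) m
tr R = 2.821533; θ = arccos((tr R − 1)/2) = 0.425660 rad = 24.389°
axis k = ((R−Rᵀ)₃₂, (R−Rᵀ)₁₃, (R−Rᵀ)₂₁) / (2 sinθ) = (+0.627522, -0.436426, -0.644786)
rvec = θ·k = (+0.267111, -0.185769, -0.274460)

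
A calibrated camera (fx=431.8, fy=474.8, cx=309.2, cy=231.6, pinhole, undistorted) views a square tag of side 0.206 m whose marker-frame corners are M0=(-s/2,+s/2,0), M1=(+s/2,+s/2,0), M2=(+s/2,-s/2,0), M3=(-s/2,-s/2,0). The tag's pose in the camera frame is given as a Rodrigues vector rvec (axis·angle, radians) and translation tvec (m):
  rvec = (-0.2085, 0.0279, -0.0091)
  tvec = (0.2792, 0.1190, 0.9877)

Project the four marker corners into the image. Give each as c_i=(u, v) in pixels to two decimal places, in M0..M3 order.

c0=(388.01, 339.87) c1=(480.73, 339.28) c2=(472.91, 239.62) c3=(384.15, 240.73)

Intrinsics K: fx=431.8, fy=474.8, cx=309.2, cy=231.6
Marker side s = 0.206 m; corners in marker frame (Z=0):
  M0 = (-0.1030, +0.1030, 0)
  M1 = (+0.1030, +0.1030, 0)
  M2 = (+0.1030, -0.1030, 0)
  M3 = (-0.1030, -0.1030, 0)
rvec = (-0.2085, 0.0279, -0.0091), |rvec| = θ = 0.21056 rad = 12.064°
Rodrigues: sinθ=0.20900, 1−cosθ=0.02208; R = I + sinθ·[k]× + (1−cosθ)·[k]×²:
    [+0.99957 +0.00614 +0.02864]
    [-0.01193 +0.97830 +0.20684]
    [-0.02675 -0.20709 +0.97796]
t = (0.2792, 0.1190, 0.9877) m
M0: Pc = R·M0+t = (+0.17688, +0.22099, +0.96912); u = 431.8·(+0.17688)/0.96912 + 309.2 = 388.0083, v = 474.8·(+0.22099)/0.96912 + 231.6 = 339.8708
M1: Pc = R·M1+t = (+0.38279, +0.21854, +0.96361); u = 431.8·(+0.38279)/0.96361 + 309.2 = 480.7289, v = 474.8·(+0.21854)/0.96361 + 231.6 = 339.2790
M2: Pc = R·M2+t = (+0.38152, +0.01701, +1.00628); u = 431.8·(+0.38152)/1.00628 + 309.2 = 472.9147, v = 474.8·(+0.01701)/1.00628 + 231.6 = 239.6241
M3: Pc = R·M3+t = (+0.17561, +0.01946, +1.01179); u = 431.8·(+0.17561)/1.01179 + 309.2 = 384.1461, v = 474.8·(+0.01946)/1.01179 + 231.6 = 240.7337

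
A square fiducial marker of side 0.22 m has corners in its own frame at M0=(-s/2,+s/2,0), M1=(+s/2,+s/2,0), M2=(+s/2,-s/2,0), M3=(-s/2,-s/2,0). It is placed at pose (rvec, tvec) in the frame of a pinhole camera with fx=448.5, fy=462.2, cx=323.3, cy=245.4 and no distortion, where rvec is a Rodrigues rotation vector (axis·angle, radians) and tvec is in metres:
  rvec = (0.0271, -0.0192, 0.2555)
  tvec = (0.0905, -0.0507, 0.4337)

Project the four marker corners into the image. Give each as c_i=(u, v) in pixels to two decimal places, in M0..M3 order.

Intrinsics K: fx=448.5, fy=462.2, cx=323.3, cy=245.4
Marker side s = 0.22 m; corners in marker frame (Z=0):
  M0 = (-0.1100, +0.1100, 0)
  M1 = (+0.1100, +0.1100, 0)
  M2 = (+0.1100, -0.1100, 0)
  M3 = (-0.1100, -0.1100, 0)
rvec = (0.0271, -0.0192, 0.2555), |rvec| = θ = 0.25765 rad = 14.762°
Rodrigues: sinθ=0.25481, 1−cosθ=0.03301; R = I + sinθ·[k]× + (1−cosθ)·[k]×²:
    [+0.96736 -0.25294 -0.01555]
    [+0.25242 +0.96717 -0.02924]
    [+0.02243 +0.02436 +0.99945]
t = (0.0905, -0.0507, 0.4337) m
M0: Pc = R·M0+t = (-0.04373, +0.02792, +0.43391); u = 448.5·(-0.04373)/0.43391 + 323.3 = 278.0970, v = 462.2·(+0.02792)/0.43391 + 245.4 = 275.1429
M1: Pc = R·M1+t = (+0.16909, +0.08346, +0.43885); u = 448.5·(+0.16909)/0.43885 + 323.3 = 496.1049, v = 462.2·(+0.08346)/0.43885 + 245.4 = 333.2969
M2: Pc = R·M2+t = (+0.22473, -0.12932, +0.43349); u = 448.5·(+0.22473)/0.43349 + 323.3 = 555.8156, v = 462.2·(-0.12932)/0.43349 + 245.4 = 107.5116
M3: Pc = R·M3+t = (+0.01191, -0.18486, +0.42855); u = 448.5·(+0.01191)/0.42855 + 323.3 = 335.7689, v = 462.2·(-0.18486)/0.42855 + 245.4 = 46.0304

c0=(278.10, 275.14) c1=(496.10, 333.30) c2=(555.82, 107.51) c3=(335.77, 46.03)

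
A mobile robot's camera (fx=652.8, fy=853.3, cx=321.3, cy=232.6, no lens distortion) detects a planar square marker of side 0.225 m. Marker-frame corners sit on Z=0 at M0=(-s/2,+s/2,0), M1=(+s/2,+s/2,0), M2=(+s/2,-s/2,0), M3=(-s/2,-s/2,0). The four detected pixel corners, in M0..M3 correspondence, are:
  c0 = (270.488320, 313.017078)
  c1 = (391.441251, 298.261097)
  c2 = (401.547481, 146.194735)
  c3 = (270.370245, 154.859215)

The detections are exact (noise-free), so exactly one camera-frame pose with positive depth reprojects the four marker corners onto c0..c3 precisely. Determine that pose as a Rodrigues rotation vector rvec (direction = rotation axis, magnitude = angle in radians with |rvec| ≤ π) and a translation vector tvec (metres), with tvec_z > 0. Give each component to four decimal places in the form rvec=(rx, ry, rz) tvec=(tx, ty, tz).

rvec=(0.4307, -0.2424, -0.0205) tvec=(0.0233, -0.0019, 1.1283)

Intrinsics K: fx=652.8, fy=853.3, cx=321.3, cy=232.6
Marker side s = 0.225 m; corners in marker frame (Z=0):
  M0 = (-0.1125, +0.1125, 0)
  M1 = (+0.1125, +0.1125, 0)
  M2 = (+0.1125, -0.1125, 0)
  M3 = (-0.1125, -0.1125, 0)
Detected image corners:
  c0 = (270.488320, 313.017078) px
  c1 = (391.441251, 298.261097) px
  c2 = (401.547481, 146.194735) px
  c3 = (270.370245, 154.859215) px
Planar DLT: solve 8×8 A·h = b for H (H[2,2]=1):
  H  [+626.82629 +100.15952 +334.79327]
  H  [-6.45204 +773.12211 +231.16471]
  H  [+0.20236 +0.36848 +1.00000]
B = K⁻¹H; ‖b₁‖=0.886306, ‖b₂‖=0.886306; λ = 2/(‖b₁‖+‖b₂‖) = 1.128278, sign → tz>0 ⇒ λ=+1.128278
r₁ = λ·B[:,0] = (+0.97101,-0.07077,+0.22832); r₂ = λ·B[:,1] = (-0.03151,+0.90894,+0.41574)
r₃ = r₁×r₂ = (-0.23695,-0.41089,+0.88036); SVD([r₁ r₂ r₃]) → R = UVᵀ:
  R  [+0.97101 -0.03151 -0.23695]
  R  [-0.07077 +0.90894 -0.41089]
  R  [+0.22832 +0.41574 +0.88036]
t = (+0.02332, -0.00190, +1.12828) m
tr R = 2.760305; θ = arccos((tr R − 1)/2) = 0.494613 rad = 28.339°
axis k = ((R−Rᵀ)₃₂, (R−Rᵀ)₁₃, (R−Rᵀ)₂₁) / (2 sinθ) = (+0.870702, -0.490069, -0.041350)
rvec = θ·k = (+0.430661, -0.242395, -0.020452)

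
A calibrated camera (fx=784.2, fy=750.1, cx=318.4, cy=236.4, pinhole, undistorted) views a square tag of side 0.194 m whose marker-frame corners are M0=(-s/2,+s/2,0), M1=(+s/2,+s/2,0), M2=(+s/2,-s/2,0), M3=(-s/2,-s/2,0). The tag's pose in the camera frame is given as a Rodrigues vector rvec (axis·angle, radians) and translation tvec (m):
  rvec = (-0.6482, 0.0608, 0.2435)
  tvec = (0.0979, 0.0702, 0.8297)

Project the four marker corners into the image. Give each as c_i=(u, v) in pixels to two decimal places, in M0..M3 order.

c0=(298.66, 355.75) c1=(492.20, 399.12) c2=(511.78, 249.67) c3=(342.31, 216.06)

Intrinsics K: fx=784.2, fy=750.1, cx=318.4, cy=236.4
Marker side s = 0.194 m; corners in marker frame (Z=0):
  M0 = (-0.0970, +0.0970, 0)
  M1 = (+0.0970, +0.0970, 0)
  M2 = (+0.0970, -0.0970, 0)
  M3 = (-0.0970, -0.0970, 0)
rvec = (-0.6482, 0.0608, 0.2435), |rvec| = θ = 0.69509 rad = 39.826°
Rodrigues: sinθ=0.64046, 1−cosθ=0.23200; R = I + sinθ·[k]× + (1−cosθ)·[k]×²:
    [+0.96975 -0.24328 -0.01977]
    [+0.20544 +0.76977 +0.60436]
    [-0.13181 -0.59014 +0.79647]
t = (0.0979, 0.0702, 0.8297) m
M0: Pc = R·M0+t = (-0.01976, +0.12494, +0.78524); u = 784.2·(-0.01976)/0.78524 + 318.4 = 298.6615, v = 750.1·(+0.12494)/0.78524 + 236.4 = 355.7489
M1: Pc = R·M1+t = (+0.16837, +0.16479, +0.75967); u = 784.2·(+0.16837)/0.75967 + 318.4 = 492.2040, v = 750.1·(+0.16479)/0.75967 + 236.4 = 399.1189
M2: Pc = R·M2+t = (+0.21556, +0.01546, +0.87416); u = 784.2·(+0.21556)/0.87416 + 318.4 = 511.7814, v = 750.1·(+0.01546)/0.87416 + 236.4 = 249.6656
M3: Pc = R·M3+t = (+0.02743, -0.02439, +0.89973); u = 784.2·(+0.02743)/0.89973 + 318.4 = 342.3101, v = 750.1·(-0.02439)/0.89973 + 236.4 = 216.0620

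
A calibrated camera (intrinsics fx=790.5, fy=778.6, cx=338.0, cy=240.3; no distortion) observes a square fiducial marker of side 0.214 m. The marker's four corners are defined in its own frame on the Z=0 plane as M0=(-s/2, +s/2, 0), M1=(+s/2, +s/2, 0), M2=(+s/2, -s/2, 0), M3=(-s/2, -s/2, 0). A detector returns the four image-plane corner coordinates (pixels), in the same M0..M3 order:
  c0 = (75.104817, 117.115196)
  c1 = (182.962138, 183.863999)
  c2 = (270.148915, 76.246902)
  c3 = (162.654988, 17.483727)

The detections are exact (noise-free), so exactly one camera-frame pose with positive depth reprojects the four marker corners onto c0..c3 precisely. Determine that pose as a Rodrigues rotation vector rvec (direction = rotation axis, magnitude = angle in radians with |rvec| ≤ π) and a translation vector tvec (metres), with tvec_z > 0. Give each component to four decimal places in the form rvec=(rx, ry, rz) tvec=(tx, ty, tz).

Intrinsics K: fx=790.5, fy=778.6, cx=338.0, cy=240.3
Marker side s = 0.214 m; corners in marker frame (Z=0):
  M0 = (-0.1070, +0.1070, 0)
  M1 = (+0.1070, +0.1070, 0)
  M2 = (+0.1070, -0.1070, 0)
  M3 = (-0.1070, -0.1070, 0)
Detected image corners:
  c0 = (75.104817, 117.115196) px
  c1 = (182.962138, 183.863999) px
  c2 = (270.148915, 76.246902) px
  c3 = (162.654988, 17.483727) px
Planar DLT: solve 8×8 A·h = b for H (H[2,2]=1):
  H  [+462.54042 -443.95045 +172.32885]
  H  [+269.64554 +463.38004 +96.74349]
  H  [-0.23505 -0.20649 +1.00000]
B = K⁻¹H; ‖b₁‖=0.837128, ‖b₂‖=0.837128; λ = 2/(‖b₁‖+‖b₂‖) = 1.194560, sign → tz>0 ⇒ λ=+1.194560
r₁ = λ·B[:,0] = (+0.81902,+0.50036,-0.28079); r₂ = λ·B[:,1] = (-0.56540,+0.78707,-0.24667)
r₃ = r₁×r₂ = (+0.09757,+0.36079,+0.92753); SVD([r₁ r₂ r₃]) → R = UVᵀ:
  R  [+0.81902 -0.56540 +0.09757]
  R  [+0.50036 +0.78707 +0.36079]
  R  [-0.28079 -0.24667 +0.92753]
t = (-0.25035, -0.22025, +1.19456) m
tr R = 2.533620; θ = arccos((tr R − 1)/2) = 0.696940 rad = 39.932°
axis k = ((R−Rᵀ)₃₂, (R−Rᵀ)₁₃, (R−Rᵀ)₂₁) / (2 sinθ) = (-0.473189, +0.294730, +0.830197)
rvec = θ·k = (-0.329784, +0.205409, +0.578597)

rvec=(-0.3298, 0.2054, 0.5786) tvec=(-0.2504, -0.2203, 1.1946)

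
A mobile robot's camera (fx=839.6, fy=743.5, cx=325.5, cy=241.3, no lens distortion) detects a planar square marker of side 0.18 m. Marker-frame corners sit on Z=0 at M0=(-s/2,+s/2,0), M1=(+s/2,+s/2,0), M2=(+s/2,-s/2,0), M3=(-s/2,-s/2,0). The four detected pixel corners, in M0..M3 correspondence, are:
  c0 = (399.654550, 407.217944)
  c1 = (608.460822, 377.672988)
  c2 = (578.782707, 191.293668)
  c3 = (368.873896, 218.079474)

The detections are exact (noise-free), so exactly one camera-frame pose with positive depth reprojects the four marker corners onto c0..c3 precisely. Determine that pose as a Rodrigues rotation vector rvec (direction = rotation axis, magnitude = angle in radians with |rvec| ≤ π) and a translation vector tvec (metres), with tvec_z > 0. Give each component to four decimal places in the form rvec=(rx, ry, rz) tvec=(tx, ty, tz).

rvec=(0.0078, -0.0601, -0.1441) tvec=(0.1379, 0.0543, 0.7047)

Intrinsics K: fx=839.6, fy=743.5, cx=325.5, cy=241.3
Marker side s = 0.18 m; corners in marker frame (Z=0):
  M0 = (-0.0900, +0.0900, 0)
  M1 = (+0.0900, +0.0900, 0)
  M2 = (+0.0900, -0.0900, 0)
  M3 = (-0.0900, -0.0900, 0)
Detected image corners:
  c0 = (399.654550, 407.217944) px
  c1 = (608.460822, 377.672988) px
  c2 = (578.782707, 191.293668) px
  c3 = (368.873896, 218.079474) px
Planar DLT: solve 8×8 A·h = b for H (H[2,2]=1):
  H  [+1204.26410 +176.27814 +489.75955]
  H  [-131.34543 +1048.15200 +298.60376]
  H  [+0.08420 +0.01710 +1.00000]
B = K⁻¹H; ‖b₁‖=1.418952, ‖b₂‖=1.418952; λ = 2/(‖b₁‖+‖b₂‖) = 0.704746, sign → tz>0 ⇒ λ=+0.704746
r₁ = λ·B[:,0] = (+0.98783,-0.14376,+0.05934); r₂ = λ·B[:,1] = (+0.14329,+0.98961,+0.01205)
r₃ = r₁×r₂ = (-0.06046,-0.00340,+0.99816); SVD([r₁ r₂ r₃]) → R = UVᵀ:
  R  [+0.98783 +0.14329 -0.06046]
  R  [-0.14376 +0.98961 -0.00340]
  R  [+0.05934 +0.01205 +0.99816]
t = (+0.13788, +0.05432, +0.70475) m
tr R = 2.975604; θ = arccos((tr R − 1)/2) = 0.156352 rad = 8.958°
axis k = ((R−Rᵀ)₃₂, (R−Rᵀ)₁₃, (R−Rᵀ)₂₁) / (2 sinθ) = (+0.049611, -0.384680, -0.921716)
rvec = θ·k = (+0.007757, -0.060146, -0.144112)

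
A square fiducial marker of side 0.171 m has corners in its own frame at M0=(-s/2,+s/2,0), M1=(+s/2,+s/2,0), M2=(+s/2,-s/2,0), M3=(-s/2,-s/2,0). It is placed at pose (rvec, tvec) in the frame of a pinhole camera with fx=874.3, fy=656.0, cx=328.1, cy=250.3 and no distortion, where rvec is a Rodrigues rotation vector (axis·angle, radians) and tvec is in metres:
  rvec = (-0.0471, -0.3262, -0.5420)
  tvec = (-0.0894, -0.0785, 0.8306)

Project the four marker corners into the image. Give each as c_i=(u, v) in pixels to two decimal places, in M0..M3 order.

c0=(204.13, 280.72) c1=(351.94, 213.82) c2=(262.21, 100.98) c3=(107.01, 160.83)

Intrinsics K: fx=874.3, fy=656.0, cx=328.1, cy=250.3
Marker side s = 0.171 m; corners in marker frame (Z=0):
  M0 = (-0.0855, +0.0855, 0)
  M1 = (+0.0855, +0.0855, 0)
  M2 = (+0.0855, -0.0855, 0)
  M3 = (-0.0855, -0.0855, 0)
rvec = (-0.0471, -0.3262, -0.5420), |rvec| = θ = 0.63434 rad = 36.345°
Rodrigues: sinθ=0.59265, 1−cosθ=0.19454; R = I + sinθ·[k]× + (1−cosθ)·[k]×²:
    [+0.80653 +0.51380 -0.29242]
    [-0.49895 +0.85691 +0.12948]
    [+0.31710 +0.04147 +0.94748]
t = (-0.0894, -0.0785, 0.8306) m
M0: Pc = R·M0+t = (-0.11443, +0.03743, +0.80703); u = 874.3·(-0.11443)/0.80703 + 328.1 = 204.1338, v = 656.0·(+0.03743)/0.80703 + 250.3 = 280.7214
M1: Pc = R·M1+t = (+0.02349, -0.04789, +0.86126); u = 874.3·(+0.02349)/0.86126 + 328.1 = 351.9446, v = 656.0·(-0.04789)/0.86126 + 250.3 = 213.8198
M2: Pc = R·M2+t = (-0.06437, -0.19443, +0.85417); u = 874.3·(-0.06437)/0.85417 + 328.1 = 262.2113, v = 656.0·(-0.19443)/0.85417 + 250.3 = 100.9812
M3: Pc = R·M3+t = (-0.20229, -0.10911, +0.79994); u = 874.3·(-0.20229)/0.79994 + 328.1 = 107.0075, v = 656.0·(-0.10911)/0.79994 + 250.3 = 160.8271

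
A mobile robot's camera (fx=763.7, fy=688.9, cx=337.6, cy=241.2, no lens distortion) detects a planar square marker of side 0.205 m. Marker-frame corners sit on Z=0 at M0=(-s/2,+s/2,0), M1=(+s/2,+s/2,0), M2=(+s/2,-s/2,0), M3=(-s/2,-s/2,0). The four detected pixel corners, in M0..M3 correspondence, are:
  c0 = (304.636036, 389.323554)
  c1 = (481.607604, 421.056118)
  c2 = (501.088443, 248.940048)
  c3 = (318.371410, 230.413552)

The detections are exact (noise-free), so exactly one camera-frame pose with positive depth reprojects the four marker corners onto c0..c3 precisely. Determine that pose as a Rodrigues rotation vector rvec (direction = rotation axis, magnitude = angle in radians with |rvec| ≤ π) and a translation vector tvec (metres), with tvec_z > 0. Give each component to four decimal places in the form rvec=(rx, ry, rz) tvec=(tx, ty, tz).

Intrinsics K: fx=763.7, fy=688.9, cx=337.6, cy=241.2
Marker side s = 0.205 m; corners in marker frame (Z=0):
  M0 = (-0.1025, +0.1025, 0)
  M1 = (+0.1025, +0.1025, 0)
  M2 = (+0.1025, -0.1025, 0)
  M3 = (-0.1025, -0.1025, 0)
Detected image corners:
  c0 = (304.636036, 389.323554) px
  c1 = (481.607604, 421.056118) px
  c2 = (501.088443, 248.940048) px
  c3 = (318.371410, 230.413552) px
Planar DLT: solve 8×8 A·h = b for H (H[2,2]=1):
  H  [+713.67289 -32.96655 +397.57239]
  H  [-8.31011 +844.16025 +322.91189]
  H  [-0.40716 +0.11824 +1.00000]
B = K⁻¹H; ‖b₁‖=1.193687, ‖b₂‖=1.193687; λ = 2/(‖b₁‖+‖b₂‖) = 0.837741, sign → tz>0 ⇒ λ=+0.837741
r₁ = λ·B[:,0] = (+0.93365,+0.10932,-0.34110); r₂ = λ·B[:,1] = (-0.07995,+0.99187,+0.09905)
r₃ = r₁×r₂ = (+0.34915,-0.06521,+0.93479); SVD([r₁ r₂ r₃]) → R = UVᵀ:
  R  [+0.93365 -0.07995 +0.34915]
  R  [+0.10932 +0.99187 -0.06521]
  R  [-0.34110 +0.09905 +0.93479]
t = (+0.06579, +0.09937, +0.83774) m
tr R = 2.860309; θ = arccos((tr R − 1)/2) = 0.375964 rad = 21.541°
axis k = ((R−Rᵀ)₃₂, (R−Rᵀ)₁₃, (R−Rᵀ)₂₁) / (2 sinθ) = (+0.223688, +0.939964, +0.257743)
rvec = θ·k = (+0.084098, +0.353392, +0.096902)

rvec=(0.0841, 0.3534, 0.0969) tvec=(0.0658, 0.0994, 0.8377)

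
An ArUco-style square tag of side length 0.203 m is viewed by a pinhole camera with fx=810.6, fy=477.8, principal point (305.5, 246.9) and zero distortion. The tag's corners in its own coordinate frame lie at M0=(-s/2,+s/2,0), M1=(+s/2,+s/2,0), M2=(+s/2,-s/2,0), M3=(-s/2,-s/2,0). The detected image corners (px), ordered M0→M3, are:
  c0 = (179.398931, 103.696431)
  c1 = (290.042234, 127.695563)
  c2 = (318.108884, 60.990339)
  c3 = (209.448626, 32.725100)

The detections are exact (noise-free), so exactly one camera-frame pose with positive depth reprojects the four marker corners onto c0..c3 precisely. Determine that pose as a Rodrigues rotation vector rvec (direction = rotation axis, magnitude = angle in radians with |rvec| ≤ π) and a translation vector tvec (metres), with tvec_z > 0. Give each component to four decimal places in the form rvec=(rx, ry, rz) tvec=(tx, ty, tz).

Intrinsics K: fx=810.6, fy=477.8, cx=305.5, cy=246.9
Marker side s = 0.203 m; corners in marker frame (Z=0):
  M0 = (-0.1015, +0.1015, 0)
  M1 = (+0.1015, +0.1015, 0)
  M2 = (+0.1015, -0.1015, 0)
  M3 = (-0.1015, -0.1015, 0)
Detected image corners:
  c0 = (179.398931, 103.696431) px
  c1 = (290.042234, 127.695563) px
  c2 = (318.108884, 60.990339) px
  c3 = (209.448626, 32.725100) px
Planar DLT: solve 8×8 A·h = b for H (H[2,2]=1):
  H  [+616.94890 -144.84493 +250.97521]
  H  [+153.78003 +338.17165 +81.65949]
  H  [+0.30811 -0.00744 +1.00000]
B = K⁻¹H; ‖b₁‖=0.733064, ‖b₂‖=0.733064; λ = 2/(‖b₁‖+‖b₂‖) = 1.364138, sign → tz>0 ⇒ λ=+1.364138
r₁ = λ·B[:,0] = (+0.87984,+0.22186,+0.42030); r₂ = λ·B[:,1] = (-0.23993,+0.97074,-0.01015)
r₃ = r₁×r₂ = (-0.41025,-0.09192,+0.90733); SVD([r₁ r₂ r₃]) → R = UVᵀ:
  R  [+0.87984 -0.23993 -0.41025]
  R  [+0.22186 +0.97074 -0.09192]
  R  [+0.42030 -0.01015 +0.90733]
t = (-0.09176, -0.47177, +1.36414) m
tr R = 2.757907; θ = arccos((tr R − 1)/2) = 0.497133 rad = 28.484°
axis k = ((R−Rᵀ)₃₂, (R−Rᵀ)₁₃, (R−Rᵀ)₂₁) / (2 sinθ) = (+0.085729, -0.870774, +0.484151)
rvec = θ·k = (+0.042619, -0.432891, +0.240688)

rvec=(0.0426, -0.4329, 0.2407) tvec=(-0.0918, -0.4718, 1.3641)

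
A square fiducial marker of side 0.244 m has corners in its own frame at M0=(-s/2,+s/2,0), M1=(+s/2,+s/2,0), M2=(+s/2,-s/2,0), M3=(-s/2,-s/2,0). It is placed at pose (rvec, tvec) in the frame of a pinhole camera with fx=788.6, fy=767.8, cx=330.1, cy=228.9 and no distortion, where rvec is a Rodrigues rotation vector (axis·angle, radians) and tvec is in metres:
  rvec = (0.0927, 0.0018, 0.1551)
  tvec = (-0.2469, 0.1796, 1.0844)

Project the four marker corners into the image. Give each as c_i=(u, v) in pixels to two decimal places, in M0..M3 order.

Intrinsics K: fx=788.6, fy=767.8, cx=330.1, cy=228.9
Marker side s = 0.244 m; corners in marker frame (Z=0):
  M0 = (-0.1220, +0.1220, 0)
  M1 = (+0.1220, +0.1220, 0)
  M2 = (+0.1220, -0.1220, 0)
  M3 = (-0.1220, -0.1220, 0)
rvec = (0.0927, 0.0018, 0.1551), |rvec| = θ = 0.18070 rad = 10.353°
Rodrigues: sinθ=0.17972, 1−cosθ=0.01628; R = I + sinθ·[k]× + (1−cosθ)·[k]×²:
    [+0.98800 -0.15417 +0.00896]
    [+0.15434 +0.98372 -0.09206]
    [+0.00538 +0.09234 +0.99571]
t = (-0.2469, 0.1796, 1.0844) m
M0: Pc = R·M0+t = (-0.38625, +0.28078, +1.09501); u = 788.6·(-0.38625)/1.09501 + 330.1 = 51.9348, v = 767.8·(+0.28078)/1.09501 + 228.9 = 425.7808
M1: Pc = R·M1+t = (-0.14517, +0.31844, +1.09632); u = 788.6·(-0.14517)/1.09632 + 330.1 = 225.6750, v = 767.8·(+0.31844)/1.09632 + 228.9 = 451.9193
M2: Pc = R·M2+t = (-0.10755, +0.07842, +1.07379); u = 788.6·(-0.10755)/1.07379 + 330.1 = 251.1113, v = 767.8·(+0.07842)/1.07379 + 228.9 = 284.9701
M3: Pc = R·M3+t = (-0.34863, +0.04076, +1.07248); u = 788.6·(-0.34863)/1.07248 + 330.1 = 73.7524, v = 767.8·(+0.04076)/1.07248 + 228.9 = 258.0782

c0=(51.93, 425.78) c1=(225.68, 451.92) c2=(251.11, 284.97) c3=(73.75, 258.08)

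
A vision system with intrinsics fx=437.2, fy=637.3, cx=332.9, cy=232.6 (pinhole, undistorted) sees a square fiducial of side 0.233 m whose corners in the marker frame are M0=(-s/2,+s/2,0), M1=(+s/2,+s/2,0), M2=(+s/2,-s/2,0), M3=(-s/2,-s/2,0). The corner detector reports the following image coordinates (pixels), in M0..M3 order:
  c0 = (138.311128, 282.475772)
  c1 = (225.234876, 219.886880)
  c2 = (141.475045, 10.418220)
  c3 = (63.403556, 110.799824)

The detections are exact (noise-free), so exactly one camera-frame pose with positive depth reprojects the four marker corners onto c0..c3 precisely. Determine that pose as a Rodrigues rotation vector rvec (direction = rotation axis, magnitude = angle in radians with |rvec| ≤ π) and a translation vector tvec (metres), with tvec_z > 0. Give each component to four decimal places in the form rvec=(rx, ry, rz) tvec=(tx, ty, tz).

Intrinsics K: fx=437.2, fy=637.3, cx=332.9, cy=232.6
Marker side s = 0.233 m; corners in marker frame (Z=0):
  M0 = (-0.1165, +0.1165, 0)
  M1 = (+0.1165, +0.1165, 0)
  M2 = (+0.1165, -0.1165, 0)
  M3 = (-0.1165, -0.1165, 0)
Detected image corners:
  c0 = (138.311128, 282.475772) px
  c1 = (225.234876, 219.886880) px
  c2 = (141.475045, 10.418220) px
  c3 = (63.403556, 110.799824) px
Planar DLT: solve 8×8 A·h = b for H (H[2,2]=1):
  H  [+249.09109 +374.89022 +139.70947]
  H  [-463.10345 +850.43349 +162.23602]
  H  [-0.74267 +0.25365 +1.00000]
B = K⁻¹H; ‖b₁‖=1.431044, ‖b₂‖=1.431044; λ = 2/(‖b₁‖+‖b₂‖) = 0.698790, sign → tz>0 ⇒ λ=+0.698790
r₁ = λ·B[:,0] = (+0.79329,-0.31838,-0.51897); r₂ = λ·B[:,1] = (+0.46423,+0.86780,+0.17725)
r₃ = r₁×r₂ = (+0.39393,-0.38153,+0.83621); SVD([r₁ r₂ r₃]) → R = UVᵀ:
  R  [+0.79329 +0.46423 +0.39393]
  R  [-0.31838 +0.86780 -0.38153]
  R  [-0.51897 +0.17725 +0.83621]
t = (-0.30878, -0.07715, +0.69879) m
tr R = 2.497301; θ = arccos((tr R − 1)/2) = 0.724772 rad = 41.526°
axis k = ((R−Rᵀ)₃₂, (R−Rᵀ)₁₃, (R−Rᵀ)₂₁) / (2 sinθ) = (+0.421429, +0.688493, -0.590234)
rvec = θ·k = (+0.305440, +0.499000, -0.427785)

rvec=(0.3054, 0.4990, -0.4278) tvec=(-0.3088, -0.0772, 0.6988)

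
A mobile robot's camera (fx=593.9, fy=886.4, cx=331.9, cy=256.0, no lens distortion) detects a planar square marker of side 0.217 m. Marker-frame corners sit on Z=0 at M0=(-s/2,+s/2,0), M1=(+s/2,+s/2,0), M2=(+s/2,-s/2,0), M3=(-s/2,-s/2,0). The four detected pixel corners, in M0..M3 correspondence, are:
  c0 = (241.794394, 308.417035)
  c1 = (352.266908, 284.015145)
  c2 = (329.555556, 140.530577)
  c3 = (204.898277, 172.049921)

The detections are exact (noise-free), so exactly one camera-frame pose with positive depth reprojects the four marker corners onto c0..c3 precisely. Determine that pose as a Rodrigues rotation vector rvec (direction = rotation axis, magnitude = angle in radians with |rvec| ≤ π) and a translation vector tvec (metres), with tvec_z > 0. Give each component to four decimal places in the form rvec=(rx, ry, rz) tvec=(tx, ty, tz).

rvec=(0.6893, 0.0689, -0.1883) tvec=(-0.0891, -0.0303, 1.0677)

Intrinsics K: fx=593.9, fy=886.4, cx=331.9, cy=256.0
Marker side s = 0.217 m; corners in marker frame (Z=0):
  M0 = (-0.1085, +0.1085, 0)
  M1 = (+0.1085, +0.1085, 0)
  M2 = (+0.1085, -0.1085, 0)
  M3 = (-0.1085, -0.1085, 0)
Detected image corners:
  c0 = (241.794394, 308.417035) px
  c1 = (352.266908, 284.015145) px
  c2 = (329.555556, 140.530577) px
  c3 = (204.898277, 172.049921) px
Planar DLT: solve 8×8 A·h = b for H (H[2,2]=1):
  H  [+506.58721 +303.02125 +282.32740]
  H  [-154.36047 +777.14153 +230.87770]
  H  [-0.11736 +0.58576 +1.00000]
B = K⁻¹H; ‖b₁‖=0.936594, ‖b₂‖=0.936594; λ = 2/(‖b₁‖+‖b₂‖) = 1.067698, sign → tz>0 ⇒ λ=+1.067698
r₁ = λ·B[:,0] = (+0.98075,-0.14974,-0.12530); r₂ = λ·B[:,1] = (+0.19525,+0.75547,+0.62542)
r₃ = r₁×r₂ = (+0.00101,-0.63785,+0.77016); SVD([r₁ r₂ r₃]) → R = UVᵀ:
  R  [+0.98075 +0.19525 +0.00101]
  R  [-0.14974 +0.75547 -0.63785]
  R  [-0.12530 +0.62542 +0.77016]
t = (-0.08912, -0.03026, +1.06770) m
tr R = 2.506383; θ = arccos((tr R − 1)/2) = 0.717896 rad = 41.132°
axis k = ((R−Rᵀ)₃₂, (R−Rᵀ)₁₃, (R−Rᵀ)₂₁) / (2 sinθ) = (+0.960217, +0.096007, -0.262233)
rvec = θ·k = (+0.689336, +0.068923, -0.188256)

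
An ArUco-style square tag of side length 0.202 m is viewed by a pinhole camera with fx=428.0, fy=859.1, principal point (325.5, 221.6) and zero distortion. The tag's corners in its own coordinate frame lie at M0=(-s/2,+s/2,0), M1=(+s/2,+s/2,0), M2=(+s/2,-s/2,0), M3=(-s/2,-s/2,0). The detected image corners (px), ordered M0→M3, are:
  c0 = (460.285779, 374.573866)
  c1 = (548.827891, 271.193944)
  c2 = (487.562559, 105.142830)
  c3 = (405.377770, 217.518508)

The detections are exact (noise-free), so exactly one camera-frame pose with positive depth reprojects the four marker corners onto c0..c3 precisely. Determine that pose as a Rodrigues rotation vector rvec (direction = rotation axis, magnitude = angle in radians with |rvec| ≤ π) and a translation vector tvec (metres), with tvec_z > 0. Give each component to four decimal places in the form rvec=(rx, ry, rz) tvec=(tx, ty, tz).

rvec=(-0.0096, 0.3493, -0.6067) tvec=(0.3073, 0.0222, 0.8881)

Intrinsics K: fx=428.0, fy=859.1, cx=325.5, cy=221.6
Marker side s = 0.202 m; corners in marker frame (Z=0):
  M0 = (-0.1010, +0.1010, 0)
  M1 = (+0.1010, +0.1010, 0)
  M2 = (+0.1010, -0.1010, 0)
  M3 = (-0.1010, -0.1010, 0)
Detected image corners:
  c0 = (460.285779, 374.573866) px
  c1 = (548.827891, 271.193944) px
  c2 = (487.562559, 105.142830) px
  c3 = (405.377770, 217.518508) px
Planar DLT: solve 8×8 A·h = b for H (H[2,2]=1):
  H  [+251.77457 +227.77446 +473.60145]
  H  [-621.19900 +768.81328 +243.04610]
  H  [-0.35881 -0.12452 +1.00000]
B = K⁻¹H; ‖b₁‖=1.125997, ‖b₂‖=1.125997; λ = 2/(‖b₁‖+‖b₂‖) = 0.888102, sign → tz>0 ⇒ λ=+0.888102
r₁ = λ·B[:,0] = (+0.76478,-0.55997,-0.31866); r₂ = λ·B[:,1] = (+0.55674,+0.82329,-0.11059)
r₃ = r₁×r₂ = (+0.32428,-0.09283,+0.94140); SVD([r₁ r₂ r₃]) → R = UVᵀ:
  R  [+0.76478 +0.55674 +0.32428]
  R  [-0.55997 +0.82329 -0.09283]
  R  [-0.31866 -0.11059 +0.94140]
t = (+0.30731, +0.02217, +0.88810) m
tr R = 2.529467; θ = arccos((tr R − 1)/2) = 0.700168 rad = 40.117°
axis k = ((R−Rᵀ)₃₂, (R−Rᵀ)₁₃, (R−Rᵀ)₂₁) / (2 sinθ) = (-0.013779, +0.498907, -0.866546)
rvec = θ·k = (-0.009648, +0.349319, -0.606728)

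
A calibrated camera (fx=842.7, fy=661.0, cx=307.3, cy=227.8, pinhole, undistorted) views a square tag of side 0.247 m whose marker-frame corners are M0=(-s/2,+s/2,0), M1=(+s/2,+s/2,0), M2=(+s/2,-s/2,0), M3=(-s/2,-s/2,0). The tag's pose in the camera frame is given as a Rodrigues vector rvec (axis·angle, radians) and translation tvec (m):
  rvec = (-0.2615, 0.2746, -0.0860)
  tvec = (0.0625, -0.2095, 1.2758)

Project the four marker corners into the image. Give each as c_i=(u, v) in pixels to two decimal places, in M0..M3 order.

Intrinsics K: fx=842.7, fy=661.0, cx=307.3, cy=227.8
Marker side s = 0.247 m; corners in marker frame (Z=0):
  M0 = (-0.1235, +0.1235, 0)
  M1 = (+0.1235, +0.1235, 0)
  M2 = (+0.1235, -0.1235, 0)
  M3 = (-0.1235, -0.1235, 0)
rvec = (-0.2615, 0.2746, -0.0860), |rvec| = θ = 0.38882 rad = 22.278°
Rodrigues: sinθ=0.37910, 1−cosθ=0.07464; R = I + sinθ·[k]× + (1−cosθ)·[k]×²:
    [+0.95912 +0.04840 +0.27884]
    [-0.11930 +0.96259 +0.24330]
    [-0.25663 -0.26662 +0.92901]
t = (0.0625, -0.2095, 1.2758) m
M0: Pc = R·M0+t = (-0.04997, -0.07589, +1.27457); u = 842.7·(-0.04997)/1.27457 + 307.3 = 274.2587, v = 661.0·(-0.07589)/1.27457 + 227.8 = 188.4446
M1: Pc = R·M1+t = (+0.18693, -0.10535, +1.21118); u = 842.7·(+0.18693)/1.21118 + 307.3 = 437.3586, v = 661.0·(-0.10535)/1.21118 + 227.8 = 170.3028
M2: Pc = R·M2+t = (+0.17497, -0.34311, +1.27703); u = 842.7·(+0.17497)/1.27703 + 307.3 = 422.7635, v = 661.0·(-0.34311)/1.27703 + 227.8 = 50.2026
M3: Pc = R·M3+t = (-0.06193, -0.31365, +1.34042); u = 842.7·(-0.06193)/1.34042 + 307.3 = 268.3669, v = 661.0·(-0.31365)/1.34042 + 227.8 = 73.1325

c0=(274.26, 188.44) c1=(437.36, 170.30) c2=(422.76, 50.20) c3=(268.37, 73.13)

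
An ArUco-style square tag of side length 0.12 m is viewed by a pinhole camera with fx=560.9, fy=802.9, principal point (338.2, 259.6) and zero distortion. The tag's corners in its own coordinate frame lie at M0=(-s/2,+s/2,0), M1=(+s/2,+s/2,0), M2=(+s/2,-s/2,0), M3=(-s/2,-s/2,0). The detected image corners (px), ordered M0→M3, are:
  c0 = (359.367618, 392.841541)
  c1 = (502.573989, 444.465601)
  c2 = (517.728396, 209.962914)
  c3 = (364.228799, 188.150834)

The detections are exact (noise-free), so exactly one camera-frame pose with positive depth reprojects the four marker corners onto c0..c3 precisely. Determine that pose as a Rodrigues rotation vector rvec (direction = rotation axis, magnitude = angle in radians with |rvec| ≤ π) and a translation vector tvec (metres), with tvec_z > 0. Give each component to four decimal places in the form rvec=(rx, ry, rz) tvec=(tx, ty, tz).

Intrinsics K: fx=560.9, fy=802.9, cx=338.2, cy=259.6
Marker side s = 0.12 m; corners in marker frame (Z=0):
  M0 = (-0.0600, +0.0600, 0)
  M1 = (+0.0600, +0.0600, 0)
  M2 = (+0.0600, -0.0600, 0)
  M3 = (-0.0600, -0.0600, 0)
Detected image corners:
  c0 = (359.367618, 392.841541) px
  c1 = (502.573989, 444.465601) px
  c2 = (517.728396, 209.962914) px
  c3 = (364.228799, 188.150834) px
Planar DLT: solve 8×8 A·h = b for H (H[2,2]=1):
  H  [+705.59510 +136.09151 +430.42136]
  H  [-65.35923 +1974.20065 +310.78706]
  H  [-1.21430 +0.49628 +1.00000]
B = K⁻¹H; ‖b₁‖=2.352027, ‖b₂‖=2.352027; λ = 2/(‖b₁‖+‖b₂‖) = 0.425165, sign → tz>0 ⇒ λ=+0.425165
r₁ = λ·B[:,0] = (+0.84614,+0.13232,-0.51628); r₂ = λ·B[:,1] = (-0.02407,+0.97719,+0.21100)
r₃ = r₁×r₂ = (+0.53242,-0.16611,+0.83002); SVD([r₁ r₂ r₃]) → R = UVᵀ:
  R  [+0.84614 -0.02407 +0.53242]
  R  [+0.13232 +0.97719 -0.16611]
  R  [-0.51628 +0.21100 +0.83002]
t = (+0.06990, +0.02711, +0.42517) m
tr R = 2.653351; θ = arccos((tr R − 1)/2) = 0.597623 rad = 34.241°
axis k = ((R−Rᵀ)₃₂, (R−Rᵀ)₁₃, (R−Rᵀ)₂₁) / (2 sinθ) = (+0.335103, +0.931877, +0.138963)
rvec = θ·k = (+0.200265, +0.556911, +0.083048)

rvec=(0.2003, 0.5569, 0.0830) tvec=(0.0699, 0.0271, 0.4252)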